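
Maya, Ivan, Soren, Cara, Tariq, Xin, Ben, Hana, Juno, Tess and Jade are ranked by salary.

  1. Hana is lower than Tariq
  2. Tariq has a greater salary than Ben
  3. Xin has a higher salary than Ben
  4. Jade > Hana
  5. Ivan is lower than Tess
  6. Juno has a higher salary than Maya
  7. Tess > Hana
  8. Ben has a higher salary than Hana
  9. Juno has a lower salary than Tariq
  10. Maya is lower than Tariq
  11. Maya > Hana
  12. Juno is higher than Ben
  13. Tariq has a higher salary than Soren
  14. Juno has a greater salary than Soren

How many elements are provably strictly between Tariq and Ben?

The relations place Ben below Tariq. An element lies strictly between them when it is forced above Ben and also forced below Tariq.
Above Ben: {Juno, Xin}. Below Tariq: {Soren, Hana, Maya, Juno}.
Intersection: {Juno} — 1.

1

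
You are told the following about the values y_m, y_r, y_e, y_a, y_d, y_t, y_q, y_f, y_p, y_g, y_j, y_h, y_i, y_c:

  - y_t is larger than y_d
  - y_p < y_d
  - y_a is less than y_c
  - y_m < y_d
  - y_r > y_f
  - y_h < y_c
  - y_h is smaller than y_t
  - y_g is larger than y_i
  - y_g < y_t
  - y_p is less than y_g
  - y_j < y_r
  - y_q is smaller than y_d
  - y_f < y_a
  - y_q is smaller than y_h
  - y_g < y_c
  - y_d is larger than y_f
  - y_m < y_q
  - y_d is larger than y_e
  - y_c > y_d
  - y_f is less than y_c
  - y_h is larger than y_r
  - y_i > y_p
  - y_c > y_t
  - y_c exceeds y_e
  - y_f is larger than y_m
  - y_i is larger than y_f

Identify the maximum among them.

Chaining downward from y_c: directly below it, y_f, y_a, y_e, y_d, y_h, y_g, y_t; then y_m, y_q, y_p, y_i, y_r; then y_j.
That covers every other element, and nothing is given above y_c, so y_c is the maximum.

y_c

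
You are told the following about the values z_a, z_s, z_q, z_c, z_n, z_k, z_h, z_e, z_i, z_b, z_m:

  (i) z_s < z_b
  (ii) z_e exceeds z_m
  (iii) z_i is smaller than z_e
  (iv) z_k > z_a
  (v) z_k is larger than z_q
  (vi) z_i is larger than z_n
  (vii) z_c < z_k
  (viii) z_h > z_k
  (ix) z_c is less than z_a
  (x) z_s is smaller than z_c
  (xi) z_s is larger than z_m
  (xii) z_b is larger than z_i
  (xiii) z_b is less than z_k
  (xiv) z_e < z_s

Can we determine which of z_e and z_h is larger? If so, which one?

z_h

Link the given pairs in sequence: z_e < z_s; z_s < z_c; z_c < z_a; z_a < z_k; z_k < z_h.
Together: z_e < z_s < z_c < z_a < z_k < z_h.
So z_h is larger.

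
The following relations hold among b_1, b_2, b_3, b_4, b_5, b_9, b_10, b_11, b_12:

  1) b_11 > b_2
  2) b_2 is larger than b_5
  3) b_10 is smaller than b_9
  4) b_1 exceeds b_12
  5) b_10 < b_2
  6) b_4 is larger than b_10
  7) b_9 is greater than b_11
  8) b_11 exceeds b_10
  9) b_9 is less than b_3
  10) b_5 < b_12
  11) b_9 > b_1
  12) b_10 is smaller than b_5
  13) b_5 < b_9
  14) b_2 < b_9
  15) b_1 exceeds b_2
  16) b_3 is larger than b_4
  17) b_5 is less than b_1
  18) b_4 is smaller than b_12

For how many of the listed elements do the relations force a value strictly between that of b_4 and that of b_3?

Chaining upward from b_4 reaches: b_12, b_1, b_9.
Chaining downward from b_3 reaches: b_10, b_5, b_12, b_2, b_1, b_11, b_9.
Strictly between b_4 and b_3 are those in both lists: b_12, b_1, b_9 — 3 elements.

3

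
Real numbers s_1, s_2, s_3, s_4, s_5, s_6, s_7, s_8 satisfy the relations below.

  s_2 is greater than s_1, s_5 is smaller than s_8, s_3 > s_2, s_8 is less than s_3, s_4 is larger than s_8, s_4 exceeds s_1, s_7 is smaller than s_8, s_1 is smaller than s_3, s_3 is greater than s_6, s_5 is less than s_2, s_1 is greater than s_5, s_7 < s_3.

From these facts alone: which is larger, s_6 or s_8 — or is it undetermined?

undetermined

Following every chain through s_6: above s_6 we get s_3.
s_8 is not reached, and no chain runs the other way from s_8 to s_6.
So the given relations leave the order of s_6 and s_8 undetermined.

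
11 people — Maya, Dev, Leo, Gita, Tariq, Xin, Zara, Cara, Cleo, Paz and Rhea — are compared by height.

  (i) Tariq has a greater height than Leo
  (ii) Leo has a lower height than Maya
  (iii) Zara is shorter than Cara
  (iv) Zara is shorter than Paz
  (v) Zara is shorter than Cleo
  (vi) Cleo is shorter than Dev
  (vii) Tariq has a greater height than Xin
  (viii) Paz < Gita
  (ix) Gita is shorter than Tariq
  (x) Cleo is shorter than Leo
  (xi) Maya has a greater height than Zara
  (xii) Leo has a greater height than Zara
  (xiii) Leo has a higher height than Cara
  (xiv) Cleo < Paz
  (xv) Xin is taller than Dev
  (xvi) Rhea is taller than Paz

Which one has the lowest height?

Chaining upward from Zara: directly above it, Cleo, Cara, Paz, Leo, Maya; then Dev, Rhea, Gita, Tariq; then Xin.
That covers every other element, and nothing is given below Zara, so Zara is the lowest height.

Zara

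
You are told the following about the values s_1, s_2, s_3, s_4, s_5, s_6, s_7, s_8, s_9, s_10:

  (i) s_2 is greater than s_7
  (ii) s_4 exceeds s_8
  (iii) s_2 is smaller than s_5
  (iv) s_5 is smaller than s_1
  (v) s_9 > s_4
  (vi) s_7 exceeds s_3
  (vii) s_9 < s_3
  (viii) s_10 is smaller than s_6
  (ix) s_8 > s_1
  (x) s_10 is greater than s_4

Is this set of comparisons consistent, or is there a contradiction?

inconsistent

We have s_4 < s_9 stated directly, yet also s_9 < s_3 < s_7 < s_2 < s_5 < s_1 < s_8 < s_4 by chaining the others — so s_9 < s_4. Contradiction.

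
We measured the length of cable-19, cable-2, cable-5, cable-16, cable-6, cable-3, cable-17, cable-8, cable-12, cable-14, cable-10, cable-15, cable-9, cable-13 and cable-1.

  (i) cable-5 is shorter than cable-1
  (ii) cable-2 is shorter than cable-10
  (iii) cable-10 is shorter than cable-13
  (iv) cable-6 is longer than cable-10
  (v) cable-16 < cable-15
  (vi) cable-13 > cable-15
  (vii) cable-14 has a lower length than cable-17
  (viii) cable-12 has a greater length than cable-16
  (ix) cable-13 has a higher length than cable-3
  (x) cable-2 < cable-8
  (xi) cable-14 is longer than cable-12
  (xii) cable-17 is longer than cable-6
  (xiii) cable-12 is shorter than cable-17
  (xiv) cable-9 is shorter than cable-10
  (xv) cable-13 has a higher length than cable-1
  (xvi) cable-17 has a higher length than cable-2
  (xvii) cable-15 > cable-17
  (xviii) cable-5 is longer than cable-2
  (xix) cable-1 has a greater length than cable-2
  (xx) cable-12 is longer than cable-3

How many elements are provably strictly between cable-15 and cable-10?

2

The relations place cable-10 below cable-15. An element lies strictly between them when it is forced above cable-10 and also forced below cable-15.
Above cable-10: {cable-6, cable-17, cable-13}. Below cable-15: {cable-2, cable-9, cable-3, cable-16, cable-12, cable-6, cable-14, cable-17}.
Intersection: {cable-6, cable-17} — 2.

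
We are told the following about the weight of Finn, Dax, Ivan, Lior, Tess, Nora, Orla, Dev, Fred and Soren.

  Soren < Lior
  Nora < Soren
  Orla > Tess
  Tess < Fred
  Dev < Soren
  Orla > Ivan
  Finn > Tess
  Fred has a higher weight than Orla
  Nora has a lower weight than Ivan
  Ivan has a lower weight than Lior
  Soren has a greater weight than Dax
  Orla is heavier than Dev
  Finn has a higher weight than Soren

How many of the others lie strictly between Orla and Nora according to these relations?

1

Chaining upward from Nora reaches: Ivan, Fred, Soren, Finn, Lior.
Chaining downward from Orla reaches: Dev, Ivan, Tess.
Strictly between Nora and Orla are those in both lists: Ivan — 1 element.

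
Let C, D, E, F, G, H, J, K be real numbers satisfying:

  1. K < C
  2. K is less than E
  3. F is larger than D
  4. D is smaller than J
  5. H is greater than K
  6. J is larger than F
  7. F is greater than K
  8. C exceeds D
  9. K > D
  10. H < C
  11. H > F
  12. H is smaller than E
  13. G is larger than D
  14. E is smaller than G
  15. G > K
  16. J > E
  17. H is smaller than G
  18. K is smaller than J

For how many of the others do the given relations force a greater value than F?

Directly above F: H, J.
One step further: E, C, G (5 so far).
No other element is forced above F by the given relations, so the count is 5.

5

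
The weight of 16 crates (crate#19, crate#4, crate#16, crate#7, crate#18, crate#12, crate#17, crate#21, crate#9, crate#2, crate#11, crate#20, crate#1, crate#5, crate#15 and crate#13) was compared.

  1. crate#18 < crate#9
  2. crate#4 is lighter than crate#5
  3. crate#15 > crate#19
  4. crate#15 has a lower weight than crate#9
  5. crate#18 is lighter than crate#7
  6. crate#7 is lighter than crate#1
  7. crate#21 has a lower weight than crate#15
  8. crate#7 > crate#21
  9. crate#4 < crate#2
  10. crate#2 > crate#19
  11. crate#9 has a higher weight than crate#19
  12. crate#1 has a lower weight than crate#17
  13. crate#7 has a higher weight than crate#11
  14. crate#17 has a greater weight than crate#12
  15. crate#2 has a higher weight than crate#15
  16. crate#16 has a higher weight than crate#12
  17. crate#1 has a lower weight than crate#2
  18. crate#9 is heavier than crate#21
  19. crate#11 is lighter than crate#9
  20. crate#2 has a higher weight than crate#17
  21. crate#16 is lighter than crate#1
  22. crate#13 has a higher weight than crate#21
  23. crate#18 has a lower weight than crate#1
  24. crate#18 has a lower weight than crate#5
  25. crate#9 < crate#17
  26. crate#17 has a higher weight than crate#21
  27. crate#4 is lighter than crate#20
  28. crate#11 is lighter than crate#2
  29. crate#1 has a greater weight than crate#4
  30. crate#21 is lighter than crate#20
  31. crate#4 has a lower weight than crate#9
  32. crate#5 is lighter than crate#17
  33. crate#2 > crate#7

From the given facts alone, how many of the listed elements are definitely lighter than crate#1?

Directly below crate#1: crate#4, crate#16, crate#18, crate#7.
One step further: crate#12, crate#21, crate#11 (7 so far).
No other element is forced below crate#1 by the given relations, so the count is 7.

7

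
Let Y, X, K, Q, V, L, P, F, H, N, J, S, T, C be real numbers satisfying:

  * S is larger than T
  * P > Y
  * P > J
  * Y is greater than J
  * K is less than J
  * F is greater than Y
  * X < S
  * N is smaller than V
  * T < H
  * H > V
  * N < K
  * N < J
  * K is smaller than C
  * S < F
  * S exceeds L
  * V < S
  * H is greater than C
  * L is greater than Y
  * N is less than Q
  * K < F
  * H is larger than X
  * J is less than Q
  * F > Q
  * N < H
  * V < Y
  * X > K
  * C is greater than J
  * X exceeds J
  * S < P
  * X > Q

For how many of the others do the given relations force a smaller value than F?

From F the given relations immediately reach K, Q, Y, S.
From those, N, V, J, X, T, L — 10 in total.
Nothing else is reachable below F; 10 in all.

10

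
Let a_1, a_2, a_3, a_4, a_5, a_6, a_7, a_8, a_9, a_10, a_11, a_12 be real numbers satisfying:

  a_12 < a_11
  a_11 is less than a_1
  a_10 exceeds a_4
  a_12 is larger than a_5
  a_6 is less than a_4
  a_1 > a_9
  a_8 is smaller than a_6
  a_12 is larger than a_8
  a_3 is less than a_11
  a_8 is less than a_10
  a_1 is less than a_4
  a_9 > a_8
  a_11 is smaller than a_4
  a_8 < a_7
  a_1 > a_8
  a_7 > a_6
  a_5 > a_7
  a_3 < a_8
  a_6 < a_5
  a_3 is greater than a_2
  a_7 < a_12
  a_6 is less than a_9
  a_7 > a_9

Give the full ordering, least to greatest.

Each adjacent pair is fixed by a given relation: a_2 < a_3; a_3 < a_8; a_8 < a_6; a_6 < a_9; a_9 < a_7; a_7 < a_5; a_5 < a_12; a_12 < a_11; a_11 < a_1; a_1 < a_4; a_4 < a_10. Chaining them end to end gives the full order.

a_2 < a_3 < a_8 < a_6 < a_9 < a_7 < a_5 < a_12 < a_11 < a_1 < a_4 < a_10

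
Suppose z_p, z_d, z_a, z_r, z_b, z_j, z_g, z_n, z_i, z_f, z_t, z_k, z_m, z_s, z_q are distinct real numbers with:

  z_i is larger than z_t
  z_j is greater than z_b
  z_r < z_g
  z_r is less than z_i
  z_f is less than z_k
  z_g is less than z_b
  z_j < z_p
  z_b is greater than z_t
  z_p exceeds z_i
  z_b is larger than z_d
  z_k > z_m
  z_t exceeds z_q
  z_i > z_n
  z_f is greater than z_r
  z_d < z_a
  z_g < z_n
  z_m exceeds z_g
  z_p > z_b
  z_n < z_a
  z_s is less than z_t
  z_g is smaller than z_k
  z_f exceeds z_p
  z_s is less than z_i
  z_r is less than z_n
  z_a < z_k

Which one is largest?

Chaining downward from z_k: directly below it, z_g, z_m, z_a, z_f; then z_r, z_d, z_n, z_p; then z_b, z_i, z_j; then z_s, z_t; then z_q.
That covers every other element, and nothing is given above z_k, so z_k is the largest.

z_k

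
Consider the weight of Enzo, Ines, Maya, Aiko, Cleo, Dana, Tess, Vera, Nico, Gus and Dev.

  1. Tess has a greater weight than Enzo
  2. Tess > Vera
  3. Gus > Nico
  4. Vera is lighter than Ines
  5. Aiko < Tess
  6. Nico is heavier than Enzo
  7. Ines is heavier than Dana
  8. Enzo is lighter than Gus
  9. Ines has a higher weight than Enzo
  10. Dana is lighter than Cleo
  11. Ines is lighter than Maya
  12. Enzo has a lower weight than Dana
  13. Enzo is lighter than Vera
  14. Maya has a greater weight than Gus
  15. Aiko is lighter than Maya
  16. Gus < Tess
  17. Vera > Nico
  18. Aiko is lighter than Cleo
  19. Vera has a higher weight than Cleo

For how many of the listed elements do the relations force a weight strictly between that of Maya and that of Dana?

The relations place Dana below Maya. An element lies strictly between them when it is forced above Dana and also forced below Maya.
Above Dana: {Cleo, Vera, Ines, Tess}. Below Maya: {Enzo, Aiko, Nico, Gus, Cleo, Vera, Ines}.
Intersection: {Cleo, Vera, Ines} — 3.

3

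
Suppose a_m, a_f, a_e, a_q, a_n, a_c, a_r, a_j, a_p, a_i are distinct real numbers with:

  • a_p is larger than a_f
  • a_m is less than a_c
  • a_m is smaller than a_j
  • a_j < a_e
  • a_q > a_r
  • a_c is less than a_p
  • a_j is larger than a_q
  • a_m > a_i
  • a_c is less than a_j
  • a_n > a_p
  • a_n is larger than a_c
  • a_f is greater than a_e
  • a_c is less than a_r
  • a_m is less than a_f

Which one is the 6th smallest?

a_j

The consecutive relations fix a unique order: a_i < a_m < a_c < a_r < a_q < a_j < a_e < a_f < a_p < a_n.
Counting 6 from the smallest end gives a_j.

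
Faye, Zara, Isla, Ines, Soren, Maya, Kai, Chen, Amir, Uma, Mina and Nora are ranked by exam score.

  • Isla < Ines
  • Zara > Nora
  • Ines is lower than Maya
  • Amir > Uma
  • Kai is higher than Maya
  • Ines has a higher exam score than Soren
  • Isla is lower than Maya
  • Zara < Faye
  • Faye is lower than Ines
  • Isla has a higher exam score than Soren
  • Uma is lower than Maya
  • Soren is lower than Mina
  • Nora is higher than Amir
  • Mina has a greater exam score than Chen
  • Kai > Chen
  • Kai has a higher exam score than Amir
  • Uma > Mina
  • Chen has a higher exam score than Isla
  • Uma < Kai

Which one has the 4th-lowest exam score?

Mina

Piecing the relations together gives one ordering: Soren < Isla < Chen < Mina < Uma < Amir < Nora < Zara < Faye < Ines < Maya < Kai.
Counting 4 from the smallest end gives Mina.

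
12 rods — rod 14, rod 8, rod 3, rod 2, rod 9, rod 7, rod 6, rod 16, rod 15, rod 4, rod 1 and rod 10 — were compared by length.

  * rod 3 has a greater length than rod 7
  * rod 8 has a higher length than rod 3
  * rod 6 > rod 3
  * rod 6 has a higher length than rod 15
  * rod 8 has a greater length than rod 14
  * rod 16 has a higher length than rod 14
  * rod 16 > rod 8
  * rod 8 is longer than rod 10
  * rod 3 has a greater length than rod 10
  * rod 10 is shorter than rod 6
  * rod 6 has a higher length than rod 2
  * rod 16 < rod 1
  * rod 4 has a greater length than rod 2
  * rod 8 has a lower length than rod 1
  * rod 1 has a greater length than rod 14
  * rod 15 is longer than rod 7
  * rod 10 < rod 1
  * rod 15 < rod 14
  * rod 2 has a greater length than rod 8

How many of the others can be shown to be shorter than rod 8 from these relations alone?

The elements the relations force below rod 8 are rod 10, rod 7, rod 15, rod 14, rod 3 — no chain reaches any other.
That is 5.

5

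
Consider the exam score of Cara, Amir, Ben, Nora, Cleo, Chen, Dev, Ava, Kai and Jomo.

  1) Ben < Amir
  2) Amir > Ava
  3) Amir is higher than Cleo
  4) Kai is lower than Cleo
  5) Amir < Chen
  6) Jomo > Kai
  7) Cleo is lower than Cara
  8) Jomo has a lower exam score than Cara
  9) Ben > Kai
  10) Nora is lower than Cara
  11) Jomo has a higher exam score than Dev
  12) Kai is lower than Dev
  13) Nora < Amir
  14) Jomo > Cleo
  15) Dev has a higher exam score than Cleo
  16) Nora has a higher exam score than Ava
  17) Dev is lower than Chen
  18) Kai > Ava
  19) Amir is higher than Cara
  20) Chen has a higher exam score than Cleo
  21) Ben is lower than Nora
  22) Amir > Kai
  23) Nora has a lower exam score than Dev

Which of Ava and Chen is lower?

Following the relations from Ava: Ava < Kai < Ben < Nora < Dev < Jomo < Cara < Amir < Chen.
So Ava < Chen; Ava is the lower of the two.

Ava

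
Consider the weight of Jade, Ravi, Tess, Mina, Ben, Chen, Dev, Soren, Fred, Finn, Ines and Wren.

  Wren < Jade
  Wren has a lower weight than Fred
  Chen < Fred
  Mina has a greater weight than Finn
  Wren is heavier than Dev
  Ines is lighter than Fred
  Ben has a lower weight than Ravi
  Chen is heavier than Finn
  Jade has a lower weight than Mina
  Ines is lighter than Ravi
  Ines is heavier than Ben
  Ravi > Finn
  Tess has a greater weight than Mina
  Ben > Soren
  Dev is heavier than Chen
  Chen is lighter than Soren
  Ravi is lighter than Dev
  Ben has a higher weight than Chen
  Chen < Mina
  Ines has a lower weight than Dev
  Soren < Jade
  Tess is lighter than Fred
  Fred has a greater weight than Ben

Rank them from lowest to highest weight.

Finn < Chen < Soren < Ben < Ines < Ravi < Dev < Wren < Jade < Mina < Tess < Fred

Each adjacent pair is fixed by a given relation: Finn < Chen; Chen < Soren; Soren < Ben; Ben < Ines; Ines < Ravi; Ravi < Dev; Dev < Wren; Wren < Jade; Jade < Mina; Mina < Tess; Tess < Fred. Chaining them end to end gives the full order.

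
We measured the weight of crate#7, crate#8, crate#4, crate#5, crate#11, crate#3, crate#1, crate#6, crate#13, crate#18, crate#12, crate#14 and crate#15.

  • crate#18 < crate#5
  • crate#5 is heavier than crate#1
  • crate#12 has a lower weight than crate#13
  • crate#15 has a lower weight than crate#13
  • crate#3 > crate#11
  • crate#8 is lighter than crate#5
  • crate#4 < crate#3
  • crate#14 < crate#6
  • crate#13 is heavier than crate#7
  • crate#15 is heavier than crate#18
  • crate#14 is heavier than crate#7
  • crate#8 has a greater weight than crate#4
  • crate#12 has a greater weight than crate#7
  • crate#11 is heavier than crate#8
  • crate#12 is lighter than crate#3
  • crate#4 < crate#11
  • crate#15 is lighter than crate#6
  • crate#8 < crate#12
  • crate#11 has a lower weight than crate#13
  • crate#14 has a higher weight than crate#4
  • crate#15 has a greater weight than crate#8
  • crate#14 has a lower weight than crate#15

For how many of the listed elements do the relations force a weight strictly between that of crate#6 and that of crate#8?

1

Chaining upward from crate#8 reaches: crate#12, crate#15, crate#11, crate#13, crate#5, crate#3.
Chaining downward from crate#6 reaches: crate#4, crate#7, crate#18, crate#14, crate#15.
Strictly between crate#8 and crate#6 are those in both lists: crate#15 — 1 element.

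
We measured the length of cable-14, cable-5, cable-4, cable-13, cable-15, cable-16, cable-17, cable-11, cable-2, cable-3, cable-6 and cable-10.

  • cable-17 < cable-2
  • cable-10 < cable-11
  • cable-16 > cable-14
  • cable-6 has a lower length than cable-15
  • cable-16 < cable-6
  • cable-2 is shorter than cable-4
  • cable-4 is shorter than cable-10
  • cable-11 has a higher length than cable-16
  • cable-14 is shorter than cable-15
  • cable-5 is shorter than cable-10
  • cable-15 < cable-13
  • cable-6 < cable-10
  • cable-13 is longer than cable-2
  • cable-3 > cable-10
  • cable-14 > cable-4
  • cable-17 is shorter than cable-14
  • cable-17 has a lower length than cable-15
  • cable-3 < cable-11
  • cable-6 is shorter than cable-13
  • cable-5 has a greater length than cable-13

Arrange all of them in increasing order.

Each adjacent pair is fixed by a given relation: cable-17 < cable-2; cable-2 < cable-4; cable-4 < cable-14; cable-14 < cable-16; cable-16 < cable-6; cable-6 < cable-15; cable-15 < cable-13; cable-13 < cable-5; cable-5 < cable-10; cable-10 < cable-3; cable-3 < cable-11. Chaining them end to end gives the full order.

cable-17 < cable-2 < cable-4 < cable-14 < cable-16 < cable-6 < cable-15 < cable-13 < cable-5 < cable-10 < cable-3 < cable-11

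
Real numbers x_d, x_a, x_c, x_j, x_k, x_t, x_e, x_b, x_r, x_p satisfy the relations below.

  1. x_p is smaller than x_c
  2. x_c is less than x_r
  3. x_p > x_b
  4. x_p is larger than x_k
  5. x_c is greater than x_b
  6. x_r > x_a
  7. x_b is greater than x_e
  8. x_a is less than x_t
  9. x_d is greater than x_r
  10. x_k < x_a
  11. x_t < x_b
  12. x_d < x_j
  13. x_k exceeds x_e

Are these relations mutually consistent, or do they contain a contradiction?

The single ordering x_e < x_k < x_a < x_t < x_b < x_p < x_c < x_r < x_d < x_j satisfies every listed relation, so no contradiction arises.

consistent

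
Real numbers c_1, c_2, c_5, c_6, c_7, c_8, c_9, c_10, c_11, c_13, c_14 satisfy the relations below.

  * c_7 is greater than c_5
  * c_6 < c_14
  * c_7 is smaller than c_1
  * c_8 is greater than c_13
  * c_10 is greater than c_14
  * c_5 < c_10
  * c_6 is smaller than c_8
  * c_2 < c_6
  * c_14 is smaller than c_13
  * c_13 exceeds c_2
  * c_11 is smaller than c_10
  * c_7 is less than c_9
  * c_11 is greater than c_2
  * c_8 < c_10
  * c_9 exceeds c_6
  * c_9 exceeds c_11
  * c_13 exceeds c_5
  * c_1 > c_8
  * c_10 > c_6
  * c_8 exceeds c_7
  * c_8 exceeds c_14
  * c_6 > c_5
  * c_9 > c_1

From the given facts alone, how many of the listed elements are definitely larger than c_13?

The elements the relations force above c_13 are c_8, c_1, c_9, c_10 — no chain reaches any other.
That is 4.

4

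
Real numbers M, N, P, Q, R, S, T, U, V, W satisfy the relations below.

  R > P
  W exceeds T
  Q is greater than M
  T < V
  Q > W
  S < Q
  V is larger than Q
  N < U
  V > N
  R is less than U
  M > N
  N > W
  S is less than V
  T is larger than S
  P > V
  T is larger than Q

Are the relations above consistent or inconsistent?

We have Q < T stated directly, yet also T < W < N < M < Q by chaining the others — so T < Q. Contradiction.

inconsistent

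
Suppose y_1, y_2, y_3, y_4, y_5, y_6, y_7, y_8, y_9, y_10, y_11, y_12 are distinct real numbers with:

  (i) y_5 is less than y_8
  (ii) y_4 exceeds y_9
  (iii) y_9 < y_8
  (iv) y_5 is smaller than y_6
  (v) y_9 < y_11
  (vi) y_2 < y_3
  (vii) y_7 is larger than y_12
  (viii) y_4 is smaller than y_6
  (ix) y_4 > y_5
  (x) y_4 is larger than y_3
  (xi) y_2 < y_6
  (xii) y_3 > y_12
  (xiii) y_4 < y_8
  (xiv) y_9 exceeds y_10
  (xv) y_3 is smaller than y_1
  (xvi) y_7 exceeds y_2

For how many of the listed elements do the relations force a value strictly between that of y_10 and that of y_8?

2

Chaining upward from y_10 reaches: y_9, y_4, y_6, y_11.
Chaining downward from y_8 reaches: y_12, y_9, y_5, y_2, y_3, y_4.
Strictly between y_10 and y_8 are those in both lists: y_9, y_4 — 2 elements.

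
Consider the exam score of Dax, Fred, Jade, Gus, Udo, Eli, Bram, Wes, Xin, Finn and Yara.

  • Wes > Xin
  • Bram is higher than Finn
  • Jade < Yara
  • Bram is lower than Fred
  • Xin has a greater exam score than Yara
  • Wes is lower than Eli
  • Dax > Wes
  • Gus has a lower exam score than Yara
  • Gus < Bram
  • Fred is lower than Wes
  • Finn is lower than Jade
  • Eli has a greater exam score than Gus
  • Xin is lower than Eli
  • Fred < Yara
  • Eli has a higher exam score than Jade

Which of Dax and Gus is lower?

Gus

The relevant relations are Gus < Bram; Bram < Fred; Fred < Yara; Yara < Xin; Xin < Wes; Wes < Dax.
Chaining these gives Gus < Bram < Fred < Yara < Xin < Wes < Dax.
So Gus < Dax; Gus is the lower of the two.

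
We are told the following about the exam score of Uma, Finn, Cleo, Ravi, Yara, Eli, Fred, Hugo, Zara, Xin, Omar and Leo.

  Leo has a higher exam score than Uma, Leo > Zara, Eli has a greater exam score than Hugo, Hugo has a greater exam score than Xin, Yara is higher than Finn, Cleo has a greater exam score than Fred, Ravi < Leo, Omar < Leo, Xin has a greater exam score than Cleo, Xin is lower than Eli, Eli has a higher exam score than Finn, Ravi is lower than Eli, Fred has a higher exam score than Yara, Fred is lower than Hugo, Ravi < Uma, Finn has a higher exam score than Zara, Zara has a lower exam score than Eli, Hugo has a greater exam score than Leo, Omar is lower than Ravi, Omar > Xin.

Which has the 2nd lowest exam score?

Finn

Chaining the given pairs: Zara < Finn < Yara < Fred < Cleo < Xin < Omar < Ravi < Uma < Leo < Hugo < Eli.
The 2nd smallest is Finn.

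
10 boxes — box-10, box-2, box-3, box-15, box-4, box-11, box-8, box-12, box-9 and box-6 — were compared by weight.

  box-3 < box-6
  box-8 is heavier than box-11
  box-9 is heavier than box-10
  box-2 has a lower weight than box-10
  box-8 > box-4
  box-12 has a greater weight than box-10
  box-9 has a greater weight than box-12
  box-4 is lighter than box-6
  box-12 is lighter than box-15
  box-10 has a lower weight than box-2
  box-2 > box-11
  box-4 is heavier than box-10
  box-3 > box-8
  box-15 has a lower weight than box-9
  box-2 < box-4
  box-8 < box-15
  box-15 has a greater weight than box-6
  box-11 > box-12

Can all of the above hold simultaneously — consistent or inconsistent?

Chaining the given relations yields box-10 < box-12 < box-11 < box-2, so box-10 < box-2. But one relation states box-2 < box-10. These cannot both hold.

inconsistent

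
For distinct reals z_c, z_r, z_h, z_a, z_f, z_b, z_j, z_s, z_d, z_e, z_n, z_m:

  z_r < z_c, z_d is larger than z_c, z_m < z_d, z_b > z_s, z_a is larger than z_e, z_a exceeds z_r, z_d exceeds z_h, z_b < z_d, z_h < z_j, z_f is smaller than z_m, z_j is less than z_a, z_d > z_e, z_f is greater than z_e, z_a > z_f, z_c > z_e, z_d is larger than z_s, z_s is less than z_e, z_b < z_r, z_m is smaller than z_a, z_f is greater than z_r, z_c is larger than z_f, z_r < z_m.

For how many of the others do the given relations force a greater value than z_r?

The elements the relations force above z_r are z_f, z_m, z_a, z_c, z_d — no chain reaches any other.
That is 5.

5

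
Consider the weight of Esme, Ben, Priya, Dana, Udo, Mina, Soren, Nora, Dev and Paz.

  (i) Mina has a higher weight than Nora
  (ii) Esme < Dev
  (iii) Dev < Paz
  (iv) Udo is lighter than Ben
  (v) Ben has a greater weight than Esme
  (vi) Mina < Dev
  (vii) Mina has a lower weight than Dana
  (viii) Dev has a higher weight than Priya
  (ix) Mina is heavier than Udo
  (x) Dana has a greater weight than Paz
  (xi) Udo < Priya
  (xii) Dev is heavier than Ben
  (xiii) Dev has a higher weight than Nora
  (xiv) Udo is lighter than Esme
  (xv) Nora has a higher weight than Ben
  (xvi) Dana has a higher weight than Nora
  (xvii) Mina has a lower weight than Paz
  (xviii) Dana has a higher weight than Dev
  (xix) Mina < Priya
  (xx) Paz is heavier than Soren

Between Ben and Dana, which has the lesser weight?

Ben < Nora < Mina < Priya < Dev < Paz < Dana, by transitivity through Nora, Mina, Priya, Dev, Paz.
So Ben < Dana; Ben is the lighter of the two.

Ben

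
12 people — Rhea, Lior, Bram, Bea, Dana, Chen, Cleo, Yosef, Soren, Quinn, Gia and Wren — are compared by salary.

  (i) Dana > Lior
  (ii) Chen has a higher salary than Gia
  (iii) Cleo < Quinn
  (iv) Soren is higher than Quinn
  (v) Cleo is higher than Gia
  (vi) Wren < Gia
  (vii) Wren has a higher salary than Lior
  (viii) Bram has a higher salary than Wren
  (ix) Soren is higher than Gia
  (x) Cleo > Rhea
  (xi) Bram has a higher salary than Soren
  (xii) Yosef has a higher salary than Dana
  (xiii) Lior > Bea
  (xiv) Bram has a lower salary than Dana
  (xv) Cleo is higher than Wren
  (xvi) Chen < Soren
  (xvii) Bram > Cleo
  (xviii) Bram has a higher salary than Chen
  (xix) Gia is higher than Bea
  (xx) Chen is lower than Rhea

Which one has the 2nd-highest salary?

Dana

Piecing the relations together gives one ordering: Bea < Lior < Wren < Gia < Chen < Rhea < Cleo < Quinn < Soren < Bram < Dana < Yosef.
The 2nd largest is Dana.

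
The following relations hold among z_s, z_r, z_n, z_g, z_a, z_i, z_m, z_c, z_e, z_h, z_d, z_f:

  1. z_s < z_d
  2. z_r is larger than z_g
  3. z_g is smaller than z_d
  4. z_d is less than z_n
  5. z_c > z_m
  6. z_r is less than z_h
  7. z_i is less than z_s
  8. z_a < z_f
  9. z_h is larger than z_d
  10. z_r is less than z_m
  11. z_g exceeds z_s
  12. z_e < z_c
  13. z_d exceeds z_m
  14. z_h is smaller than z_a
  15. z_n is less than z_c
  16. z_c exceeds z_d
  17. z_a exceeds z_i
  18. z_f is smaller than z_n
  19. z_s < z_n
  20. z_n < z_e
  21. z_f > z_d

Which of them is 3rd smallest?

z_g

The consecutive relations fix a unique order: z_i < z_s < z_g < z_r < z_m < z_d < z_h < z_a < z_f < z_n < z_e < z_c.
The 3rd smallest is z_g.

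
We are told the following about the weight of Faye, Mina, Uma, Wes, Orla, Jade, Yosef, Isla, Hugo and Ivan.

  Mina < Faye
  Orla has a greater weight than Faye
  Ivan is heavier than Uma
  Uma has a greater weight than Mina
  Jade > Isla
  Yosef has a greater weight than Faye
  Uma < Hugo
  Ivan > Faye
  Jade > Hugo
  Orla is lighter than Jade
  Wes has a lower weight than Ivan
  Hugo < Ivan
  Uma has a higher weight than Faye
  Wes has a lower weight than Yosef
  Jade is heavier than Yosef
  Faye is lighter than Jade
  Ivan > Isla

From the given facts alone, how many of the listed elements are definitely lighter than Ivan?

Directly below Ivan: Isla, Faye, Uma, Wes, Hugo.
One step further: Mina (6 so far).
No other element is forced below Ivan by the given relations, so the count is 6.

6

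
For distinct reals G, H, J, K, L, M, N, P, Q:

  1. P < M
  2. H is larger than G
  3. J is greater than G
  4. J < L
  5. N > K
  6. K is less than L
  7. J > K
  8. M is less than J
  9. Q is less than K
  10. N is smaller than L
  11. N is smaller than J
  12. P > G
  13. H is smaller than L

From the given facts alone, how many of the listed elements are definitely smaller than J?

From J the given relations immediately reach G, K, M, N.
From those, Q, P — 6 in total.
No other element is forced below J by the given relations, so the count is 6.

6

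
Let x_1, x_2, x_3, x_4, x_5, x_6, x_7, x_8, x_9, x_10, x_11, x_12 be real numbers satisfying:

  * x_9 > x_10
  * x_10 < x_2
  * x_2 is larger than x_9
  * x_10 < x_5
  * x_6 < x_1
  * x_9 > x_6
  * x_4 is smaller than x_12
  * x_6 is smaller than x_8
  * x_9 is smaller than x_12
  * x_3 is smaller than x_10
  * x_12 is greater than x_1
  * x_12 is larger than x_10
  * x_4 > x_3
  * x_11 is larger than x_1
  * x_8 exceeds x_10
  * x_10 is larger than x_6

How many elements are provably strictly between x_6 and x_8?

Chaining upward from x_6 reaches: x_10, x_9, x_1, x_2, x_5, x_12, x_11.
Chaining downward from x_8 reaches: x_3, x_10.
Strictly between x_6 and x_8 are those in both lists: x_10 — 1 element.

1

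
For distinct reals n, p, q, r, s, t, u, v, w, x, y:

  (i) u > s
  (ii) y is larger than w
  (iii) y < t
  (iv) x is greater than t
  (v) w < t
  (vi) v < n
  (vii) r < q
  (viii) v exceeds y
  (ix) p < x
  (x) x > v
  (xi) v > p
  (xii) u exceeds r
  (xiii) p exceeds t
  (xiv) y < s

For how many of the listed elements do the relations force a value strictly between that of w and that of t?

1

Chaining upward from w reaches: y, s, p, v, n, x, u.
Chaining downward from t reaches: y.
Strictly between w and t are those in both lists: y — 1 element.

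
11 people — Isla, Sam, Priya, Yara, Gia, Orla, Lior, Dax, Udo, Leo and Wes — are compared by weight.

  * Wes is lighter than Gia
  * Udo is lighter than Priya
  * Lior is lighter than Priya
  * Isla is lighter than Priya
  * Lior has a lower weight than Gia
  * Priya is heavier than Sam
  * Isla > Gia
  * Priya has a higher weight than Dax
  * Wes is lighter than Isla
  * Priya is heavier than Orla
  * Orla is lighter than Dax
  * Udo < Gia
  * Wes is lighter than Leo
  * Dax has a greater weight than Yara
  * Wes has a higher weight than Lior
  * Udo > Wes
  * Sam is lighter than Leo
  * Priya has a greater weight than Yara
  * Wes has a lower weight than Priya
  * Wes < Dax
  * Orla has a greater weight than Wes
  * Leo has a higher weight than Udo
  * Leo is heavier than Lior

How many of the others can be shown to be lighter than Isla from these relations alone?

4

The elements the relations force below Isla are Lior, Wes, Udo, Gia — no chain reaches any other.
That is 4.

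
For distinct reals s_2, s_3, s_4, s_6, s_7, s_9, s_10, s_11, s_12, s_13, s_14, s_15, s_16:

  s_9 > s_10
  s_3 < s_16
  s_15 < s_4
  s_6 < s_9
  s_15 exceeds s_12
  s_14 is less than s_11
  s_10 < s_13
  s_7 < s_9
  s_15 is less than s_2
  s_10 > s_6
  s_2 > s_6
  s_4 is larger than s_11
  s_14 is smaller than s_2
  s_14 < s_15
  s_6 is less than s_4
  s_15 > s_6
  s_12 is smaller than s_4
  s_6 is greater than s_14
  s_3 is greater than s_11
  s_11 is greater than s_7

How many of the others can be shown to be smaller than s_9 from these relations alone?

4

Directly below s_9: s_7, s_6, s_10.
One step further: s_14 (4 so far).
No other element is forced below s_9 by the given relations, so the count is 4.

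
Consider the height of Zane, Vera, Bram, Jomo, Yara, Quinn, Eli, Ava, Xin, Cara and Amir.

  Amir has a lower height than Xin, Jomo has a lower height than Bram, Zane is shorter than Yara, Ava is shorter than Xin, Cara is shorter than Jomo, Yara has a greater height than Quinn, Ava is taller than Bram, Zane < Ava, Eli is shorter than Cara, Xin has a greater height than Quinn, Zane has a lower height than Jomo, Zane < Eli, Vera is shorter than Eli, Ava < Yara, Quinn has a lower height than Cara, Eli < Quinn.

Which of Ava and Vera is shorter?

Vera < Eli and Eli < Quinn give Vera < Quinn.
With Quinn < Cara: Vera < Eli < Quinn < Cara.
Then Cara < Jomo extends the chain to Jomo.
With Jomo < Bram: Vera < Eli < Quinn < Cara < Jomo < Bram.
Then Bram < Ava extends the chain to Ava.
So Vera < Ava; Vera is the shorter of the two.

Vera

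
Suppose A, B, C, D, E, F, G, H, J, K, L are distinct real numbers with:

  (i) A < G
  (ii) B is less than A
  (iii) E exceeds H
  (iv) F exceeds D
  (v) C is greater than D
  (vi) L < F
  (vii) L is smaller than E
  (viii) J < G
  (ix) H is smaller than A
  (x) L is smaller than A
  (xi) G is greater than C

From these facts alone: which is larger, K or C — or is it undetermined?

Following every chain through C: above C we get G; below C we get D.
K is not reached, and no chain runs the other way from K to C.
So the given relations leave the order of C and K undetermined.

undetermined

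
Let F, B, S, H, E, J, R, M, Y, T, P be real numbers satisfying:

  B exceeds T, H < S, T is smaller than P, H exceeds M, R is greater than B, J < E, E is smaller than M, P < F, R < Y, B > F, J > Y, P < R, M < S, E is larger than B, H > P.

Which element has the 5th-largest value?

Piecing the relations together gives one ordering: T < P < F < B < R < Y < J < E < M < H < S.
Counting 5 from the largest end gives J.

J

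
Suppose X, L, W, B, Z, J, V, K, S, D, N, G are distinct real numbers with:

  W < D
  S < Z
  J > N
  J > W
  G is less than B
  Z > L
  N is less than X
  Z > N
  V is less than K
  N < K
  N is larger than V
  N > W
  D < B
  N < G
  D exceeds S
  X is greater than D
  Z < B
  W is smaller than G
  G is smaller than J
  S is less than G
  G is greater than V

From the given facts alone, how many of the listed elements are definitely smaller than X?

5

From X the given relations immediately reach N, D.
From those, V, S, W — 5 in total.
Nothing else is reachable below X; 5 in all.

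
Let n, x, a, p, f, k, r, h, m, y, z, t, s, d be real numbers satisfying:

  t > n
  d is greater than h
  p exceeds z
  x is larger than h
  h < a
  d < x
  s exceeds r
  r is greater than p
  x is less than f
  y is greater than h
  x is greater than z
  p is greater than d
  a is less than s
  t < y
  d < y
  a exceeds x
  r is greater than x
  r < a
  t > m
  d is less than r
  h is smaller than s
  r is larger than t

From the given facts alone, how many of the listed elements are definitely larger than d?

From d the given relations immediately reach p, y, x, r.
From those, a, f, s — 7 in total.
No other element is forced above d by the given relations, so the count is 7.

7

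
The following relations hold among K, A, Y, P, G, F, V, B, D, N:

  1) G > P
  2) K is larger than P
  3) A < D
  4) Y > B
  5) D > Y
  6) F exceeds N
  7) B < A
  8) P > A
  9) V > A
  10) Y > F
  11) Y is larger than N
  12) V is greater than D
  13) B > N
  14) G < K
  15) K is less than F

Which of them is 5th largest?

The consecutive relations fix a unique order: N < B < A < P < G < K < F < Y < D < V.
Counting 5 from the largest end gives K.

K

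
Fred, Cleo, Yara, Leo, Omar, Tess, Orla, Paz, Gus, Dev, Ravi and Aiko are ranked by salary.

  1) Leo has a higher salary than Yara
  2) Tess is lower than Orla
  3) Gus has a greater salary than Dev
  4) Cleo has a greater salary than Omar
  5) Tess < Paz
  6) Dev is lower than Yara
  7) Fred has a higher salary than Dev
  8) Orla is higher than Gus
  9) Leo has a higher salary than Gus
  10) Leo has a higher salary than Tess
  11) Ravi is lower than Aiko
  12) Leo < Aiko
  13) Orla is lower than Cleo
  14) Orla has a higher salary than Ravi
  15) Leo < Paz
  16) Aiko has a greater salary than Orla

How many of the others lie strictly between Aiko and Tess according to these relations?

The relations place Tess below Aiko. An element lies strictly between them when it is forced above Tess and also forced below Aiko.
Above Tess: {Leo, Orla, Paz, Cleo}. Below Aiko: {Dev, Yara, Ravi, Gus, Leo, Orla}.
Intersection: {Leo, Orla} — 2.

2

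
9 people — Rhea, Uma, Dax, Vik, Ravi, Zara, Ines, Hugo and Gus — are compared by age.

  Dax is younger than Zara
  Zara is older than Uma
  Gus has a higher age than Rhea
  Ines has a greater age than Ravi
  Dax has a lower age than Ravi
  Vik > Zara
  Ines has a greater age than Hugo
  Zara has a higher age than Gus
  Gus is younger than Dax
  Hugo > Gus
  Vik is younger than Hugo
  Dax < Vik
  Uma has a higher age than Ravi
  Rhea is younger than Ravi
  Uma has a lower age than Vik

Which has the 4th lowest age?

Piecing the relations together gives one ordering: Rhea < Gus < Dax < Ravi < Uma < Zara < Vik < Hugo < Ines.
Counting 4 from the smallest end gives Ravi.

Ravi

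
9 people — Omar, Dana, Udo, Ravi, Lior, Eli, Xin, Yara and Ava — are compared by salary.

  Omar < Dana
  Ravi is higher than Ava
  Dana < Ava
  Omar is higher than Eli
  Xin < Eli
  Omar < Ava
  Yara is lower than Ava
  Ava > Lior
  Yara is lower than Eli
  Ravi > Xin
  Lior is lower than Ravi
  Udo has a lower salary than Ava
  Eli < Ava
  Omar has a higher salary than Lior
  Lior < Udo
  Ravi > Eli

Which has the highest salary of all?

Ravi

Chaining downward from Ravi: directly below it, Xin, Lior, Eli, Ava; then Yara, Udo, Omar, Dana.
That covers every other element, and nothing is given above Ravi, so Ravi is the highest salary.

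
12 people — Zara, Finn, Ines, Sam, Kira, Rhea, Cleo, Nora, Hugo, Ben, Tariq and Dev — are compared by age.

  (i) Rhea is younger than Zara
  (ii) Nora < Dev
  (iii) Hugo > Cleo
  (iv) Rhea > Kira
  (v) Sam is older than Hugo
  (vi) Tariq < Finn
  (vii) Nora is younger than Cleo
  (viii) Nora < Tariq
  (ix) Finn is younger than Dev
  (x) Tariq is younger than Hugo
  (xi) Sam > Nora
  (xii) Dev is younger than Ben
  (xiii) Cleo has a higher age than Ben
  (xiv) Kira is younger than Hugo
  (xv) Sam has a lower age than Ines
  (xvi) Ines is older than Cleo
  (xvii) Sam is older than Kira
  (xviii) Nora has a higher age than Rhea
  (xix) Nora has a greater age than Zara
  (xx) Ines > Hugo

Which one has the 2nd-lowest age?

Chaining the given pairs: Kira < Rhea < Zara < Nora < Tariq < Finn < Dev < Ben < Cleo < Hugo < Sam < Ines.
The 2nd smallest is Rhea.

Rhea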